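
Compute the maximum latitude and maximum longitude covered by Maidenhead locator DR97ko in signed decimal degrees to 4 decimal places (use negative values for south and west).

87.6250, -101.0833

Field D=3, R=17: +3·20° lon, +17·10° lat → SW at lon -120°, lat 80°.
Square 9, 7: +9·2° lon, +7·1° lat → SW at lon -102°, lat 87°.
Subsquare k=10, o=14: +10·0.0833333° lon, +14·0.0416667° lat → SW at lon -101.167°, lat 87.5833°.
Cell spans 0.0833333° lon × 0.0416667° lat. NE corner is SW corner plus one full cell.
latitude 87.6250, longitude -101.0833.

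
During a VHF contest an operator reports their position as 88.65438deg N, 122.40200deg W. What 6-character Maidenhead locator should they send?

CR88tp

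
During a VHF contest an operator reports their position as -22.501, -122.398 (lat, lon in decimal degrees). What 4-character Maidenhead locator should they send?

Shift to the Maidenhead origin (180°W, 90°S): lon 57.60, lat 67.50.
Field: 57.60/20 → 2 → C, 67.50/10 → 6 → G; chars CG.
Square: 17.60/2 → 8, 7.50/1 → 7; chars 87.

CG87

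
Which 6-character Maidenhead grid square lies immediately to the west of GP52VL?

Longitude subsquare v = 21; −1 → 20 = u.
The latitude characters are unchanged.

GP52ul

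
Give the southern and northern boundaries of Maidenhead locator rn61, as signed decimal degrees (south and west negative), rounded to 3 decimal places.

41.000, 42.000

Field R=17, N=13: +17·20° lon, +13·10° lat → SW at lon 160°, lat 40°.
Square 6, 1: +6·2° lon, +1·1° lat → SW at lon 172°, lat 41°.
Cell spans 2° lon × 1° lat.
south 41.000, north 42.000.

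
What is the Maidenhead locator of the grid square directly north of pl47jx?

PL48ja

Latitude subsquare x = 23; +1 → 24, wraps to 0 = a, carry into square.
Latitude square 7; +1 → 8.
The longitude characters are unchanged.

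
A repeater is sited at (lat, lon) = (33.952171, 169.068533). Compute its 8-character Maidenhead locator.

Shift to the Maidenhead origin (180°W, 90°S): lon 349.06853, lat 123.95217.
Field: lon ⌊349.06853/20⌋ = 17 → R; lat ⌊123.95217/10⌋ = 12 → M.
Square: lon ⌊9.06853/2⌋ = 4; lat ⌊3.95217/1⌋ = 3.
Subsquare: lon ⌊1.06853/0.0833333⌋ = 12 → m; lat ⌊0.95217/0.0416667⌋ = 22 → w.
Extended square: lon ⌊0.06853/0.00833333⌋ = 8; lat ⌊0.03550/0.00416667⌋ = 8.

RM43mw88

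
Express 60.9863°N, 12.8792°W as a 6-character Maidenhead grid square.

IP30nx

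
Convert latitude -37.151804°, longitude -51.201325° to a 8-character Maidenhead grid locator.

GF42ju53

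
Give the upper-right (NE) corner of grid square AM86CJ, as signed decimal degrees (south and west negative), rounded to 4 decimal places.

36.4167, -163.7500

Field A=0, M=12: +0·20° lon, +12·10° lat → SW at lon -180°, lat 30°.
Square 8, 6: +8·2° lon, +6·1° lat → SW at lon -164°, lat 36°.
Subsquare c=2, j=9: +2·0.0833333° lon, +9·0.0416667° lat → SW at lon -163.833°, lat 36.375°.
Cell spans 0.0833333° lon × 0.0416667° lat. NE corner is SW corner plus one full cell.
latitude 36.4167, longitude -163.7500.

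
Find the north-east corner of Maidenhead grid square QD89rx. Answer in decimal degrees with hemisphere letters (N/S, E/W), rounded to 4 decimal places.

50.0000° S, 157.5000° E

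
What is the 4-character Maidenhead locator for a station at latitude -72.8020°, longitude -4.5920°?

IB77

Add 180° to longitude and 90° to latitude: 175.41, 17.20.
Field: lon ⌊175.41/20⌋ = 8 → I; lat ⌊17.20/10⌋ = 1 → B.
Square: lon ⌊15.41/2⌋ = 7; lat ⌊7.20/1⌋ = 7.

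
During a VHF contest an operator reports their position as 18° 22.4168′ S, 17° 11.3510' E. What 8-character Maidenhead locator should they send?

JH81op20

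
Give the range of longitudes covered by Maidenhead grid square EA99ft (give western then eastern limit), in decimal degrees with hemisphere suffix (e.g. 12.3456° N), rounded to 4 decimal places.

Field E=4, A=0: +4·20° lon, +0·10° lat → SW at lon -100°, lat -90°.
Square 9, 9: +9·2° lon, +9·1° lat → SW at lon -82°, lat -81°.
Subsquare f=5, t=19: +5·0.0833333° lon, +19·0.0416667° lat → SW at lon -81.5833°, lat -80.2083°.
Cell spans 0.0833333° lon × 0.0416667° lat.
west 81.5833° W, east 81.5000° W.

81.5833° W, 81.5000° W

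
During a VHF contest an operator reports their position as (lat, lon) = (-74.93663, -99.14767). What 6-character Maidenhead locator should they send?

Add 180° to longitude and 90° to latitude: 80.8523, 15.0634.
Field: 80.8523/20 → 4 → E, 15.0634/10 → 1 → B; chars EB.
Square: 0.8523/2 → 0, 5.0634/1 → 5; chars 05.
Subsquare: 0.8523/0.0833333 → 10 → k, 0.0634/0.0416667 → 1 → b; chars kb.

EB05kb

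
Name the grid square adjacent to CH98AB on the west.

CH88xb

Longitude subsquare a = 0; −1 → -1, wraps to 23 = x, carry into square.
Longitude square 9; −1 → 8.
The latitude characters are unchanged.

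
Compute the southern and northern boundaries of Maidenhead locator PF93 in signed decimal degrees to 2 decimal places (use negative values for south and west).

Field P=15, F=5: +15·20° lon, +5·10° lat → SW at lon 120°, lat -40°.
Square 9, 3: +9·2° lon, +3·1° lat → SW at lon 138°, lat -37°.
Cell spans 2° lon × 1° lat.
south -37.00, north -36.00.

-37.00, -36.00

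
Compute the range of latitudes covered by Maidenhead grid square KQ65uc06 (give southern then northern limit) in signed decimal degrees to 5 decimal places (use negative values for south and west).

Field K=10, Q=16: +10·20° lon, +16·10° lat → SW at lon 20°, lat 70°.
Square 6, 5: +6·2° lon, +5·1° lat → SW at lon 32°, lat 75°.
Subsquare u=20, c=2: +20·0.0833333° lon, +2·0.0416667° lat → SW at lon 33.6667°, lat 75.0833°.
Extended square 0, 6: +0·0.00833333° lon, +6·0.00416667° lat → SW at lon 33.6667°, lat 75.1083°.
Cell spans 0.00833333° lon × 0.00416667° lat.
south 75.10833, north 75.11250.

75.10833, 75.11250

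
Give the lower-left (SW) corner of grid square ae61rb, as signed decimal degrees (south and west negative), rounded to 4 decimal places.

-48.9583, -166.5833

Field A=0, E=4: +0·20° lon, +4·10° lat → SW at lon -180°, lat -50°.
Square 6, 1: +6·2° lon, +1·1° lat → SW at lon -168°, lat -49°.
Subsquare r=17, b=1: +17·0.0833333° lon, +1·0.0416667° lat → SW at lon -166.583°, lat -48.9583°.
latitude -48.9583, longitude -166.5833.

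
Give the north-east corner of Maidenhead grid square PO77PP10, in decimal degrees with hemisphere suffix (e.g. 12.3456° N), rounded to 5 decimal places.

57.62917° N, 135.26667° E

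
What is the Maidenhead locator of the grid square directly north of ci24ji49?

CI24jj40

Latitude extended square 9; +1 → 10, wraps to 0, carry into subsquare.
Latitude subsquare i = 8; +1 → 9 = j.
The longitude characters are unchanged.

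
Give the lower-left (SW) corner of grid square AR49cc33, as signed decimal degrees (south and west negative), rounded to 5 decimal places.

89.09583, -171.80833

Field A=0, R=17: +0·20° lon, +17·10° lat → SW at lon -180°, lat 80°.
Square 4, 9: +4·2° lon, +9·1° lat → SW at lon -172°, lat 89°.
Subsquare c=2, c=2: +2·0.0833333° lon, +2·0.0416667° lat → SW at lon -171.833°, lat 89.0833°.
Extended square 3, 3: +3·0.00833333° lon, +3·0.00416667° lat → SW at lon -171.808°, lat 89.0958°.
latitude 89.09583, longitude -171.80833.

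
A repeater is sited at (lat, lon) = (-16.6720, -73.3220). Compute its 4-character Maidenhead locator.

FH33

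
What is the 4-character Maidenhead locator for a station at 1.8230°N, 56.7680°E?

Shift to the Maidenhead origin (180°W, 90°S): lon 236.77, lat 91.82.
Field: lon ⌊236.77/20⌋ = 11 → L; lat ⌊91.82/10⌋ = 9 → J.
Square: lon ⌊16.77/2⌋ = 8; lat ⌊1.82/1⌋ = 1.

LJ81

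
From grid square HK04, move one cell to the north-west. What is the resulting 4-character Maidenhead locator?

Longitude square 0; −1 → -1, wraps to 9, carry into field.
Longitude field H = 7; −1 → 6 = G.
Latitude square 4; +1 → 5.

GK95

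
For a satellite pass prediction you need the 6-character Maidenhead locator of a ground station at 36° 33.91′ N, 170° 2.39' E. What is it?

Shift to the Maidenhead origin (180°W, 90°S): lon 350.0398, lat 126.5652.
Field (20°×10°, letters A–R): 350.0398/20 → 17 → R, 126.5652/10 → 12 → M; chars RM.
Square (2°×1°, digits 0–9): 10.0398/2 → 5, 6.5652/1 → 6; chars 56.
Subsquare (5′×2.5′, letters a–x): 0.0398/0.0833333 → 0 → a, 0.5652/0.0416667 → 13 → n; chars an.

RM56an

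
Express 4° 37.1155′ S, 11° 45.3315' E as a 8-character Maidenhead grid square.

Add 180° to longitude and 90° to latitude: 191.75553, 85.38141.
Field: 191.75553/20 → 9 → J, 85.38141/10 → 8 → I; chars JI.
Square: 11.75553/2 → 5, 5.38141/1 → 5; chars 55.
Subsquare: 1.75553/0.0833333 → 21 → v, 0.38141/0.0416667 → 9 → j; chars vj.
Extended square: 0.00553/0.00833333 → 0, 0.00641/0.00416667 → 1; chars 01.

JI55vj01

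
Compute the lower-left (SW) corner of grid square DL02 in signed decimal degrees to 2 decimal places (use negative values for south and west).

22.00, -120.00

Field D=3, L=11: +3·20° lon, +11·10° lat → SW at lon -120°, lat 20°.
Square 0, 2: +0·2° lon, +2·1° lat → SW at lon -120°, lat 22°.
latitude 22.00, longitude -120.00.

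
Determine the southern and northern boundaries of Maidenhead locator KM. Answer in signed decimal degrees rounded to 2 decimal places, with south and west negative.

Field K=10, M=12: +10·20° lon, +12·10° lat → SW at lon 20°, lat 30°.
Cell spans 20° lon × 10° lat.
south 30.00, north 40.00.

30.00, 40.00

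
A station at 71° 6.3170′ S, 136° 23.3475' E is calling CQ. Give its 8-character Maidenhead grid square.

PB88ev64

Shift to the Maidenhead origin (180°W, 90°S): lon 316.38913, lat 18.89472.
Field: lon ⌊316.38913/20⌋ = 15 → P; lat ⌊18.89472/10⌋ = 1 → B.
Square: lon ⌊16.38913/2⌋ = 8; lat ⌊8.89472/1⌋ = 8.
Subsquare: lon ⌊0.38913/0.0833333⌋ = 4 → e; lat ⌊0.89472/0.0416667⌋ = 21 → v.
Extended square: lon ⌊0.05579/0.00833333⌋ = 6; lat ⌊0.01972/0.00416667⌋ = 4.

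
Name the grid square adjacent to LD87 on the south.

Latitude square 7; −1 → 6.
The longitude characters are unchanged.

LD86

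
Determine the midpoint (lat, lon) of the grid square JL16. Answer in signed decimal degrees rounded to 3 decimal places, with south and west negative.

26.500, 3.000

Field J=9, L=11: +9·20° lon, +11·10° lat → SW at lon 0°, lat 20°.
Square 1, 6: +1·2° lon, +6·1° lat → SW at lon 2°, lat 26°.
Cell spans 2° lon × 1° lat. Centre is SW corner plus half of each.
latitude 26.500, longitude 3.000.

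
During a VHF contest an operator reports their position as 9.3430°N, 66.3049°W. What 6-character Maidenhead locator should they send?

Add 180° to longitude and 90° to latitude: 113.6951, 99.3430.
Field: lon ⌊113.6951/20⌋ = 5 → F; lat ⌊99.3430/10⌋ = 9 → J.
Square: lon ⌊13.6951/2⌋ = 6; lat ⌊9.3430/1⌋ = 9.
Subsquare: lon ⌊1.6951/0.0833333⌋ = 20 → u; lat ⌊0.3430/0.0416667⌋ = 8 → i.

FJ69ui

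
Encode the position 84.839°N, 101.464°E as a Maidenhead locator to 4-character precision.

Offset from 180°W / 90°S: lon 281.46°, lat 174.84°.
Field: 281.46/20 → 14 → O, 174.84/10 → 17 → R; chars OR.
Square: 1.46/2 → 0, 4.84/1 → 4; chars 04.

OR04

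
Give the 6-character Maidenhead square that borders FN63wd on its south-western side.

Longitude subsquare w = 22; −1 → 21 = v.
Latitude subsquare d = 3; −1 → 2 = c.

FN63vc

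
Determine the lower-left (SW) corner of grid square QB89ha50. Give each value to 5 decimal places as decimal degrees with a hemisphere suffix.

71.00000° S, 156.62500° E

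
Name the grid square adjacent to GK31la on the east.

Longitude subsquare l = 11; +1 → 12 = m.
The latitude characters are unchanged.

GK31ma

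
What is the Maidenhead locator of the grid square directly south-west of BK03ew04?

BK03dw93

Longitude extended square 0; −1 → -1, wraps to 9, carry into subsquare.
Longitude subsquare e = 4; −1 → 3 = d.
Latitude extended square 4; −1 → 3.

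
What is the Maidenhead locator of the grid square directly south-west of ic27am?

IC17xl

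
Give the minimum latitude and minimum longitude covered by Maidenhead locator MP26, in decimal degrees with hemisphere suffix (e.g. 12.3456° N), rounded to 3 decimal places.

66.000° N, 64.000° E

Field M=12, P=15: +12·20° lon, +15·10° lat → SW at lon 60°, lat 60°.
Square 2, 6: +2·2° lon, +6·1° lat → SW at lon 64°, lat 66°.
latitude 66.000° N, longitude 64.000° E.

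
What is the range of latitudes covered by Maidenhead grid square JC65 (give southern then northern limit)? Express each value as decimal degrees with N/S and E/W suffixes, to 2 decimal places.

65.00° S, 64.00° S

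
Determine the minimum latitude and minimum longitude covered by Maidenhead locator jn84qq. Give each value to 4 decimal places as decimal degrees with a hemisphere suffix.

Field J=9, N=13: +9·20° lon, +13·10° lat → SW at lon 0°, lat 40°.
Square 8, 4: +8·2° lon, +4·1° lat → SW at lon 16°, lat 44°.
Subsquare q=16, q=16: +16·0.0833333° lon, +16·0.0416667° lat → SW at lon 17.3333°, lat 44.6667°.
latitude 44.6667° N, longitude 17.3333° E.

44.6667° N, 17.3333° E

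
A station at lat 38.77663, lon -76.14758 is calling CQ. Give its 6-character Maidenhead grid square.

FM18ws

Shift to the Maidenhead origin (180°W, 90°S): lon 103.8524, lat 128.7766.
Field: lon ⌊103.8524/20⌋ = 5 → F; lat ⌊128.7766/10⌋ = 12 → M.
Square: lon ⌊3.8524/2⌋ = 1; lat ⌊8.7766/1⌋ = 8.
Subsquare: lon ⌊1.8524/0.0833333⌋ = 22 → w; lat ⌊0.7766/0.0416667⌋ = 18 → s.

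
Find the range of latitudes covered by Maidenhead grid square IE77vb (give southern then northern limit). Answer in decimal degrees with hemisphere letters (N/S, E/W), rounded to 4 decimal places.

42.9583° S, 42.9167° S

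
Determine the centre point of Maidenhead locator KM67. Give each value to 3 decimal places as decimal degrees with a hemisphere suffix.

37.500° N, 33.000° E

Field K=10, M=12: +10·20° lon, +12·10° lat → SW at lon 20°, lat 30°.
Square 6, 7: +6·2° lon, +7·1° lat → SW at lon 32°, lat 37°.
Cell spans 2° lon × 1° lat. Centre is SW corner plus half of each.
latitude 37.500° N, longitude 33.000° E.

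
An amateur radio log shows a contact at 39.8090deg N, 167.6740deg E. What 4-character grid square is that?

RM39

Shift to the Maidenhead origin (180°W, 90°S): lon 347.67, lat 129.81.
Field: lon ⌊347.67/20⌋ = 17 → R; lat ⌊129.81/10⌋ = 12 → M.
Square: lon ⌊7.67/2⌋ = 3; lat ⌊9.81/1⌋ = 9.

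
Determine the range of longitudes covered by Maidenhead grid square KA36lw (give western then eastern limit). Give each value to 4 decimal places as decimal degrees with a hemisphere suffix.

Field K=10, A=0: +10·20° lon, +0·10° lat → SW at lon 20°, lat -90°.
Square 3, 6: +3·2° lon, +6·1° lat → SW at lon 26°, lat -84°.
Subsquare l=11, w=22: +11·0.0833333° lon, +22·0.0416667° lat → SW at lon 26.9167°, lat -83.0833°.
Cell spans 0.0833333° lon × 0.0416667° lat.
west 26.9167° E, east 27.0000° E.

26.9167° E, 27.0000° E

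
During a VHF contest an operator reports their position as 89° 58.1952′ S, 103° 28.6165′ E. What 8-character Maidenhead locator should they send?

OA10ra77

Add 180° to longitude and 90° to latitude: 283.47694, 0.03008.
Field (20°×10°, letters A–R): lon ⌊283.47694/20⌋ = 14 → O; lat ⌊0.03008/10⌋ = 0 → A.
Square (2°×1°, digits 0–9): lon ⌊3.47694/2⌋ = 1; lat ⌊0.03008/1⌋ = 0.
Subsquare (5′×2.5′, letters a–x): lon ⌊1.47694/0.0833333⌋ = 17 → r; lat ⌊0.03008/0.0416667⌋ = 0 → a.
Extended square (30″×15″, digits 0–9): lon ⌊0.06028/0.00833333⌋ = 7; lat ⌊0.03008/0.00416667⌋ = 7.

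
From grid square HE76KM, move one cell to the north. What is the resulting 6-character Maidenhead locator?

HE76kn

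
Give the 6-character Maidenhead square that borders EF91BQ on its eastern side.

EF91cq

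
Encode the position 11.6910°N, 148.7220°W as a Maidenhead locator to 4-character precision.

Offset from 180°W / 90°S: lon 31.28°, lat 101.69°.
Field: lon ⌊31.28/20⌋ = 1 → B; lat ⌊101.69/10⌋ = 10 → K.
Square: lon ⌊11.28/2⌋ = 5; lat ⌊1.69/1⌋ = 1.

BK51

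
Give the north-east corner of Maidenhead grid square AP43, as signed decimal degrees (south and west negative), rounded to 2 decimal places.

64.00, -170.00

Field A=0, P=15: +0·20° lon, +15·10° lat → SW at lon -180°, lat 60°.
Square 4, 3: +4·2° lon, +3·1° lat → SW at lon -172°, lat 63°.
Cell spans 2° lon × 1° lat. NE corner is SW corner plus one full cell.
latitude 64.00, longitude -170.00.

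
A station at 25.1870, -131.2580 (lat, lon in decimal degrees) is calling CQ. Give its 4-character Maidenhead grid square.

CL45

Offset from 180°W / 90°S: lon 48.74°, lat 115.19°.
Field: 48.74/20 → 2 → C, 115.19/10 → 11 → L; chars CL.
Square: 8.74/2 → 4, 5.19/1 → 5; chars 45.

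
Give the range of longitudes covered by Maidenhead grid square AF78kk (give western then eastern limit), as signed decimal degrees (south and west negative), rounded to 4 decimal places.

Field A=0, F=5: +0·20° lon, +5·10° lat → SW at lon -180°, lat -40°.
Square 7, 8: +7·2° lon, +8·1° lat → SW at lon -166°, lat -32°.
Subsquare k=10, k=10: +10·0.0833333° lon, +10·0.0416667° lat → SW at lon -165.167°, lat -31.5833°.
Cell spans 0.0833333° lon × 0.0416667° lat.
west -165.1667, east -165.0833.

-165.1667, -165.0833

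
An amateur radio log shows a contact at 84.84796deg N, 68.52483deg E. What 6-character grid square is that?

MR44gu

Add 180° to longitude and 90° to latitude: 248.5248, 174.8480.
Field: lon ⌊248.5248/20⌋ = 12 → M; lat ⌊174.8480/10⌋ = 17 → R.
Square: lon ⌊8.5248/2⌋ = 4; lat ⌊4.8480/1⌋ = 4.
Subsquare: lon ⌊0.5248/0.0833333⌋ = 6 → g; lat ⌊0.8480/0.0416667⌋ = 20 → u.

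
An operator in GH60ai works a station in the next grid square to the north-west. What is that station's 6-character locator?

GH50xj

Longitude subsquare a = 0; −1 → -1, wraps to 23 = x, carry into square.
Longitude square 6; −1 → 5.
Latitude subsquare i = 8; +1 → 9 = j.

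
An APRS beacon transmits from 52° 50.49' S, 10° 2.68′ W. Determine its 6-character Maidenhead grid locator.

Offset from 180°W / 90°S: lon 169.9553°, lat 37.1585°.
Field: 169.9553/20 → 8 → I, 37.1585/10 → 3 → D; chars ID.
Square: 9.9553/2 → 4, 7.1585/1 → 7; chars 47.
Subsquare: 1.9553/0.0833333 → 23 → x, 0.1585/0.0416667 → 3 → d; chars xd.

ID47xd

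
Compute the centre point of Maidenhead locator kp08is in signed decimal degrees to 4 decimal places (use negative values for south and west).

Field K=10, P=15: +10·20° lon, +15·10° lat → SW at lon 20°, lat 60°.
Square 0, 8: +0·2° lon, +8·1° lat → SW at lon 20°, lat 68°.
Subsquare i=8, s=18: +8·0.0833333° lon, +18·0.0416667° lat → SW at lon 20.6667°, lat 68.75°.
Cell spans 0.0833333° lon × 0.0416667° lat. Centre is SW corner plus half of each.
latitude 68.7708, longitude 20.7083.

68.7708, 20.7083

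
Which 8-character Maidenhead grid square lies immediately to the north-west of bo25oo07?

BO25no98

Longitude extended square 0; −1 → -1, wraps to 9, carry into subsquare.
Longitude subsquare o = 14; −1 → 13 = n.
Latitude extended square 7; +1 → 8.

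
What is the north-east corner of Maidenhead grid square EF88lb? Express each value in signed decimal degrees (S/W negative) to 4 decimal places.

Field E=4, F=5: +4·20° lon, +5·10° lat → SW at lon -100°, lat -40°.
Square 8, 8: +8·2° lon, +8·1° lat → SW at lon -84°, lat -32°.
Subsquare l=11, b=1: +11·0.0833333° lon, +1·0.0416667° lat → SW at lon -83.0833°, lat -31.9583°.
Cell spans 0.0833333° lon × 0.0416667° lat. NE corner is SW corner plus one full cell.
latitude -31.9167, longitude -83.0000.

-31.9167, -83.0000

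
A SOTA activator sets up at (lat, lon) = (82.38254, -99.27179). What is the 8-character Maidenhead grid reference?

Shift to the Maidenhead origin (180°W, 90°S): lon 80.72821, lat 172.38254.
Field (20°×10°, letters A–R): lon ⌊80.72821/20⌋ = 4 → E; lat ⌊172.38254/10⌋ = 17 → R.
Square (2°×1°, digits 0–9): lon ⌊0.72821/2⌋ = 0; lat ⌊2.38254/1⌋ = 2.
Subsquare (5′×2.5′, letters a–x): lon ⌊0.72821/0.0833333⌋ = 8 → i; lat ⌊0.38254/0.0416667⌋ = 9 → j.
Extended square (30″×15″, digits 0–9): lon ⌊0.06154/0.00833333⌋ = 7; lat ⌊0.00754/0.00416667⌋ = 1.

ER02ij71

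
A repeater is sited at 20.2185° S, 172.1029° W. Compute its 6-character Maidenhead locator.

AG39ws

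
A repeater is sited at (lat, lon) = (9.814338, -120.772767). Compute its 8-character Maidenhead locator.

CJ99ot75

Add 180° to longitude and 90° to latitude: 59.22723, 99.81434.
Field: 59.22723/20 → 2 → C, 99.81434/10 → 9 → J; chars CJ.
Square: 19.22723/2 → 9, 9.81434/1 → 9; chars 99.
Subsquare: 1.22723/0.0833333 → 14 → o, 0.81434/0.0416667 → 19 → t; chars ot.
Extended square: 0.06057/0.00833333 → 7, 0.02267/0.00416667 → 5; chars 75.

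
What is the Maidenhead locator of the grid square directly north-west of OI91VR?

OI91us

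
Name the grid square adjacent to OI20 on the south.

Latitude square 0; −1 → -1, wraps to 9, carry into field.
Latitude field I = 8; −1 → 7 = H.
The longitude characters are unchanged.

OH29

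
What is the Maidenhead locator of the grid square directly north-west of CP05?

BP96

Longitude square 0; −1 → -1, wraps to 9, carry into field.
Longitude field C = 2; −1 → 1 = B.
Latitude square 5; +1 → 6.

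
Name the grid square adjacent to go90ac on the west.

Longitude subsquare a = 0; −1 → -1, wraps to 23 = x, carry into square.
Longitude square 9; −1 → 8.
The latitude characters are unchanged.

GO80xc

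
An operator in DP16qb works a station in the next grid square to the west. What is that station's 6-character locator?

Longitude subsquare q = 16; −1 → 15 = p.
The latitude characters are unchanged.

DP16pb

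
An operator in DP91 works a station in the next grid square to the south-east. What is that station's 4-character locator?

Longitude square 9; +1 → 10, wraps to 0, carry into field.
Longitude field D = 3; +1 → 4 = E.
Latitude square 1; −1 → 0.

EP00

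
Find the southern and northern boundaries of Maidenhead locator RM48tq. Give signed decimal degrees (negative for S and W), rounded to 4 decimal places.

38.6667, 38.7083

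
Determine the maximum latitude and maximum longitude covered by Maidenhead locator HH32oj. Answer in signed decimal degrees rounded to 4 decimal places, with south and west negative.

-17.5833, -32.7500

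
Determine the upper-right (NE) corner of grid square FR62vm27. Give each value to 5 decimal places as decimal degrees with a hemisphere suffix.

82.53333° N, 66.22500° W

Field F=5, R=17: +5·20° lon, +17·10° lat → SW at lon -80°, lat 80°.
Square 6, 2: +6·2° lon, +2·1° lat → SW at lon -68°, lat 82°.
Subsquare v=21, m=12: +21·0.0833333° lon, +12·0.0416667° lat → SW at lon -66.25°, lat 82.5°.
Extended square 2, 7: +2·0.00833333° lon, +7·0.00416667° lat → SW at lon -66.2333°, lat 82.5292°.
Cell spans 0.00833333° lon × 0.00416667° lat. NE corner is SW corner plus one full cell.
latitude 82.53333° N, longitude 66.22500° W.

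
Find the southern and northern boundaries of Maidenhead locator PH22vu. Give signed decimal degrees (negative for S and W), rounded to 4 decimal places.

Field P=15, H=7: +15·20° lon, +7·10° lat → SW at lon 120°, lat -20°.
Square 2, 2: +2·2° lon, +2·1° lat → SW at lon 124°, lat -18°.
Subsquare v=21, u=20: +21·0.0833333° lon, +20·0.0416667° lat → SW at lon 125.75°, lat -17.1667°.
Cell spans 0.0833333° lon × 0.0416667° lat.
south -17.1667, north -17.1250.

-17.1667, -17.1250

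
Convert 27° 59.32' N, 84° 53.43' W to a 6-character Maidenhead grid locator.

EL77nx

Shift to the Maidenhead origin (180°W, 90°S): lon 95.1095, lat 117.9887.
Field: 95.1095/20 → 4 → E, 117.9887/10 → 11 → L; chars EL.
Square: 15.1095/2 → 7, 7.9887/1 → 7; chars 77.
Subsquare: 1.1095/0.0833333 → 13 → n, 0.9887/0.0416667 → 23 → x; chars nx.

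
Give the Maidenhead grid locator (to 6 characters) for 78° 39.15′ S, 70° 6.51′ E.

MB51bi

Shift to the Maidenhead origin (180°W, 90°S): lon 250.1085, lat 11.3475.
Field: lon ⌊250.1085/20⌋ = 12 → M; lat ⌊11.3475/10⌋ = 1 → B.
Square: lon ⌊10.1085/2⌋ = 5; lat ⌊1.3475/1⌋ = 1.
Subsquare: lon ⌊0.1085/0.0833333⌋ = 1 → b; lat ⌊0.3475/0.0416667⌋ = 8 → i.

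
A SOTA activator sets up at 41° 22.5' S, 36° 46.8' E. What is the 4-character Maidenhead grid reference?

Add 180° to longitude and 90° to latitude: 216.78, 48.62.
Field (20°×10°, letters A–R): lon ⌊216.78/20⌋ = 10 → K; lat ⌊48.62/10⌋ = 4 → E.
Square (2°×1°, digits 0–9): lon ⌊16.78/2⌋ = 8; lat ⌊8.62/1⌋ = 8.

KE88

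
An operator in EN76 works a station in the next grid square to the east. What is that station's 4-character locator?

Longitude square 7; +1 → 8.
The latitude characters are unchanged.

EN86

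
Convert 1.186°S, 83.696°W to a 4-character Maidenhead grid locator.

EI88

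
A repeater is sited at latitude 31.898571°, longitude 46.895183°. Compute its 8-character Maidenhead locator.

Offset from 180°W / 90°S: lon 226.89518°, lat 121.89857°.
Field: 226.89518/20 → 11 → L, 121.89857/10 → 12 → M; chars LM.
Square: 6.89518/2 → 3, 1.89857/1 → 1; chars 31.
Subsquare: 0.89518/0.0833333 → 10 → k, 0.89857/0.0416667 → 21 → v; chars kv.
Extended square: 0.06185/0.00833333 → 7, 0.02357/0.00416667 → 5; chars 75.

LM31kv75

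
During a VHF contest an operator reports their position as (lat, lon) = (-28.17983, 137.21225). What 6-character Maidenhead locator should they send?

PG81ot

Offset from 180°W / 90°S: lon 317.2123°, lat 61.8202°.
Field (20°×10°, letters A–R): 317.2123/20 → 15 → P, 61.8202/10 → 6 → G; chars PG.
Square (2°×1°, digits 0–9): 17.2123/2 → 8, 1.8202/1 → 1; chars 81.
Subsquare (5′×2.5′, letters a–x): 1.2123/0.0833333 → 14 → o, 0.8202/0.0416667 → 19 → t; chars ot.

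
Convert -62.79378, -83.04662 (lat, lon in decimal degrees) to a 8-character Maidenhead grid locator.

Add 180° to longitude and 90° to latitude: 96.95338, 27.20622.
Field (20°×10°, letters A–R): lon ⌊96.95338/20⌋ = 4 → E; lat ⌊27.20622/10⌋ = 2 → C.
Square (2°×1°, digits 0–9): lon ⌊16.95338/2⌋ = 8; lat ⌊7.20622/1⌋ = 7.
Subsquare (5′×2.5′, letters a–x): lon ⌊0.95338/0.0833333⌋ = 11 → l; lat ⌊0.20622/0.0416667⌋ = 4 → e.
Extended square (30″×15″, digits 0–9): lon ⌊0.03671/0.00833333⌋ = 4; lat ⌊0.03955/0.00416667⌋ = 9.

EC87le49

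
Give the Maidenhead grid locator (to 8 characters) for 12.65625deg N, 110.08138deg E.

OK52ap97

Add 180° to longitude and 90° to latitude: 290.08138, 102.65625.
Field (20°×10°, letters A–R): 290.08138/20 → 14 → O, 102.65625/10 → 10 → K; chars OK.
Square (2°×1°, digits 0–9): 10.08138/2 → 5, 2.65625/1 → 2; chars 52.
Subsquare (5′×2.5′, letters a–x): 0.08138/0.0833333 → 0 → a, 0.65625/0.0416667 → 15 → p; chars ap.
Extended square (30″×15″, digits 0–9): 0.08138/0.00833333 → 9, 0.03125/0.00416667 → 7; chars 97.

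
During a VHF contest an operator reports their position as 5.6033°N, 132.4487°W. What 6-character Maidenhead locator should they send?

CJ35so

Shift to the Maidenhead origin (180°W, 90°S): lon 47.5513, lat 95.6033.
Field: lon ⌊47.5513/20⌋ = 2 → C; lat ⌊95.6033/10⌋ = 9 → J.
Square: lon ⌊7.5513/2⌋ = 3; lat ⌊5.6033/1⌋ = 5.
Subsquare: lon ⌊1.5513/0.0833333⌋ = 18 → s; lat ⌊0.6033/0.0416667⌋ = 14 → o.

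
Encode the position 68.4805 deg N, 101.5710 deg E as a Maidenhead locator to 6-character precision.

Add 180° to longitude and 90° to latitude: 281.5710, 158.4805.
Field: 281.5710/20 → 14 → O, 158.4805/10 → 15 → P; chars OP.
Square: 1.5710/2 → 0, 8.4805/1 → 8; chars 08.
Subsquare: 1.5710/0.0833333 → 18 → s, 0.4805/0.0416667 → 11 → l; chars sl.

OP08sl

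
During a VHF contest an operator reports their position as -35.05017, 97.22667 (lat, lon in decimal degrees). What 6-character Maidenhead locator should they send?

NF84ow

Add 180° to longitude and 90° to latitude: 277.2267, 54.9498.
Field: 277.2267/20 → 13 → N, 54.9498/10 → 5 → F; chars NF.
Square: 17.2267/2 → 8, 4.9498/1 → 4; chars 84.
Subsquare: 1.2267/0.0833333 → 14 → o, 0.9498/0.0416667 → 22 → w; chars ow.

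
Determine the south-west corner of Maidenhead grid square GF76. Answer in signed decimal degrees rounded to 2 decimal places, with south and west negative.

Field G=6, F=5: +6·20° lon, +5·10° lat → SW at lon -60°, lat -40°.
Square 7, 6: +7·2° lon, +6·1° lat → SW at lon -46°, lat -34°.
latitude -34.00, longitude -46.00.

-34.00, -46.00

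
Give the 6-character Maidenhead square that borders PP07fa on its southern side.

Latitude subsquare a = 0; −1 → -1, wraps to 23 = x, carry into square.
Latitude square 7; −1 → 6.
The longitude characters are unchanged.

PP06fx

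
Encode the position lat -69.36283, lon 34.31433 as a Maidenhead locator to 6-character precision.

Shift to the Maidenhead origin (180°W, 90°S): lon 214.3143, lat 20.6372.
Field (20°×10°, letters A–R): lon ⌊214.3143/20⌋ = 10 → K; lat ⌊20.6372/10⌋ = 2 → C.
Square (2°×1°, digits 0–9): lon ⌊14.3143/2⌋ = 7; lat ⌊0.6372/1⌋ = 0.
Subsquare (5′×2.5′, letters a–x): lon ⌊0.3143/0.0833333⌋ = 3 → d; lat ⌊0.6372/0.0416667⌋ = 15 → p.

KC70dp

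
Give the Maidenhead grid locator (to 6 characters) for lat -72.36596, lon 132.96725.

PB67lp

Add 180° to longitude and 90° to latitude: 312.9673, 17.6340.
Field (20°×10°, letters A–R): lon ⌊312.9673/20⌋ = 15 → P; lat ⌊17.6340/10⌋ = 1 → B.
Square (2°×1°, digits 0–9): lon ⌊12.9673/2⌋ = 6; lat ⌊7.6340/1⌋ = 7.
Subsquare (5′×2.5′, letters a–x): lon ⌊0.9673/0.0833333⌋ = 11 → l; lat ⌊0.6340/0.0416667⌋ = 15 → p.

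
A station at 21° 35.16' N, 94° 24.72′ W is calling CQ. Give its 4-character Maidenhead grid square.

Shift to the Maidenhead origin (180°W, 90°S): lon 85.59, lat 111.59.
Field: lon ⌊85.59/20⌋ = 4 → E; lat ⌊111.59/10⌋ = 11 → L.
Square: lon ⌊5.59/2⌋ = 2; lat ⌊1.59/1⌋ = 1.

EL21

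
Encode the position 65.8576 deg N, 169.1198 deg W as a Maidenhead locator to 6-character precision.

AP55ku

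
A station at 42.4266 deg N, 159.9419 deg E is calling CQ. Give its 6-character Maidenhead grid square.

QN92xk

Offset from 180°W / 90°S: lon 339.9419°, lat 132.4266°.
Field: 339.9419/20 → 16 → Q, 132.4266/10 → 13 → N; chars QN.
Square: 19.9419/2 → 9, 2.4266/1 → 2; chars 92.
Subsquare: 1.9419/0.0833333 → 23 → x, 0.4266/0.0416667 → 10 → k; chars xk.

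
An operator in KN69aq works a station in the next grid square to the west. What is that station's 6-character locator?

KN59xq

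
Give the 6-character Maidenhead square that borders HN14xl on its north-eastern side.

HN24am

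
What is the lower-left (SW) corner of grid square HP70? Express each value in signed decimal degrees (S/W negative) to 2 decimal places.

60.00, -26.00

Field H=7, P=15: +7·20° lon, +15·10° lat → SW at lon -40°, lat 60°.
Square 7, 0: +7·2° lon, +0·1° lat → SW at lon -26°, lat 60°.
latitude 60.00, longitude -26.00.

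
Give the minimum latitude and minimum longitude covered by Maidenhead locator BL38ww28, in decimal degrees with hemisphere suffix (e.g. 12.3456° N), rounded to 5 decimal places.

28.95000° N, 152.15000° W

Field B=1, L=11: +1·20° lon, +11·10° lat → SW at lon -160°, lat 20°.
Square 3, 8: +3·2° lon, +8·1° lat → SW at lon -154°, lat 28°.
Subsquare w=22, w=22: +22·0.0833333° lon, +22·0.0416667° lat → SW at lon -152.167°, lat 28.9167°.
Extended square 2, 8: +2·0.00833333° lon, +8·0.00416667° lat → SW at lon -152.15°, lat 28.95°.
latitude 28.95000° N, longitude 152.15000° W.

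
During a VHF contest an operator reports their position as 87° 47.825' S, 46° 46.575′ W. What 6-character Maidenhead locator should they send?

GA62oe

Add 180° to longitude and 90° to latitude: 133.2237, 2.2029.
Field: 133.2237/20 → 6 → G, 2.2029/10 → 0 → A; chars GA.
Square: 13.2237/2 → 6, 2.2029/1 → 2; chars 62.
Subsquare: 1.2237/0.0833333 → 14 → o, 0.2029/0.0416667 → 4 → e; chars oe.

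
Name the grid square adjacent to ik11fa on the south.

IK10fx

Latitude subsquare a = 0; −1 → -1, wraps to 23 = x, carry into square.
Latitude square 1; −1 → 0.
The longitude characters are unchanged.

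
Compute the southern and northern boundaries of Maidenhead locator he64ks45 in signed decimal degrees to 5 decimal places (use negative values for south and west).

Field H=7, E=4: +7·20° lon, +4·10° lat → SW at lon -40°, lat -50°.
Square 6, 4: +6·2° lon, +4·1° lat → SW at lon -28°, lat -46°.
Subsquare k=10, s=18: +10·0.0833333° lon, +18·0.0416667° lat → SW at lon -27.1667°, lat -45.25°.
Extended square 4, 5: +4·0.00833333° lon, +5·0.00416667° lat → SW at lon -27.1333°, lat -45.2292°.
Cell spans 0.00833333° lon × 0.00416667° lat.
south -45.22917, north -45.22500.

-45.22917, -45.22500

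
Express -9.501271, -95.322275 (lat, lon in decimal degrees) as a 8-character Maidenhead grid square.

Add 180° to longitude and 90° to latitude: 84.67772, 80.49873.
Field: 84.67772/20 → 4 → E, 80.49873/10 → 8 → I; chars EI.
Square: 4.67772/2 → 2, 0.49873/1 → 0; chars 20.
Subsquare: 0.67772/0.0833333 → 8 → i, 0.49873/0.0416667 → 11 → l; chars il.
Extended square: 0.01106/0.00833333 → 1, 0.04040/0.00416667 → 9; chars 19.

EI20il19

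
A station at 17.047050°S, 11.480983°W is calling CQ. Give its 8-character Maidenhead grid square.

IH42gw28

Shift to the Maidenhead origin (180°W, 90°S): lon 168.51902, lat 72.95295.
Field: lon ⌊168.51902/20⌋ = 8 → I; lat ⌊72.95295/10⌋ = 7 → H.
Square: lon ⌊8.51902/2⌋ = 4; lat ⌊2.95295/1⌋ = 2.
Subsquare: lon ⌊0.51902/0.0833333⌋ = 6 → g; lat ⌊0.95295/0.0416667⌋ = 22 → w.
Extended square: lon ⌊0.01902/0.00833333⌋ = 2; lat ⌊0.03628/0.00416667⌋ = 8.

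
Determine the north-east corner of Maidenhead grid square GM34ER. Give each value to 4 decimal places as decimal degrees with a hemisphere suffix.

34.7500° N, 53.5833° W

Field G=6, M=12: +6·20° lon, +12·10° lat → SW at lon -60°, lat 30°.
Square 3, 4: +3·2° lon, +4·1° lat → SW at lon -54°, lat 34°.
Subsquare e=4, r=17: +4·0.0833333° lon, +17·0.0416667° lat → SW at lon -53.6667°, lat 34.7083°.
Cell spans 0.0833333° lon × 0.0416667° lat. NE corner is SW corner plus one full cell.
latitude 34.7500° N, longitude 53.5833° W.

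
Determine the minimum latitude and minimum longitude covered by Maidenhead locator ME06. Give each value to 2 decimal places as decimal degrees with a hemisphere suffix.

44.00° S, 60.00° E

Field M=12, E=4: +12·20° lon, +4·10° lat → SW at lon 60°, lat -50°.
Square 0, 6: +0·2° lon, +6·1° lat → SW at lon 60°, lat -44°.
latitude 44.00° S, longitude 60.00° E.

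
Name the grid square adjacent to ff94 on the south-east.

Longitude square 9; +1 → 10, wraps to 0, carry into field.
Longitude field F = 5; +1 → 6 = G.
Latitude square 4; −1 → 3.

GF03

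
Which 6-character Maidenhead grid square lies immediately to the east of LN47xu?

LN57au

Longitude subsquare x = 23; +1 → 24, wraps to 0 = a, carry into square.
Longitude square 4; +1 → 5.
The latitude characters are unchanged.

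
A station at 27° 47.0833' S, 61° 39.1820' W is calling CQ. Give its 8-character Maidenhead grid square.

FG92ef11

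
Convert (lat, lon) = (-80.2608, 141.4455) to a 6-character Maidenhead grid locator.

QA09rr

Add 180° to longitude and 90° to latitude: 321.4455, 9.7392.
Field (20°×10°, letters A–R): 321.4455/20 → 16 → Q, 9.7392/10 → 0 → A; chars QA.
Square (2°×1°, digits 0–9): 1.4455/2 → 0, 9.7392/1 → 9; chars 09.
Subsquare (5′×2.5′, letters a–x): 1.4455/0.0833333 → 17 → r, 0.7392/0.0416667 → 17 → r; chars rr.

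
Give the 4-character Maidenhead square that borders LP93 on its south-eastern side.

Longitude square 9; +1 → 10, wraps to 0, carry into field.
Longitude field L = 11; +1 → 12 = M.
Latitude square 3; −1 → 2.

MP02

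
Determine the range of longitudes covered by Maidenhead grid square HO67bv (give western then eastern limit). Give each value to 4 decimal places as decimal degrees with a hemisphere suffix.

Field H=7, O=14: +7·20° lon, +14·10° lat → SW at lon -40°, lat 50°.
Square 6, 7: +6·2° lon, +7·1° lat → SW at lon -28°, lat 57°.
Subsquare b=1, v=21: +1·0.0833333° lon, +21·0.0416667° lat → SW at lon -27.9167°, lat 57.875°.
Cell spans 0.0833333° lon × 0.0416667° lat.
west 27.9167° W, east 27.8333° W.

27.9167° W, 27.8333° W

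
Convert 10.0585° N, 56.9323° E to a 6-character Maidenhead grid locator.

LK80lb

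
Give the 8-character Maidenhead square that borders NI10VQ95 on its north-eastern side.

NI10wq06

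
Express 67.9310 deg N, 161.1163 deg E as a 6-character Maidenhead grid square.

RP07nw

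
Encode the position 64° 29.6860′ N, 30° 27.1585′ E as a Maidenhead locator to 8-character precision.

Shift to the Maidenhead origin (180°W, 90°S): lon 210.45264, lat 154.49477.
Field: 210.45264/20 → 10 → K, 154.49477/10 → 15 → P; chars KP.
Square: 10.45264/2 → 5, 4.49477/1 → 4; chars 54.
Subsquare: 0.45264/0.0833333 → 5 → f, 0.49477/0.0416667 → 11 → l; chars fl.
Extended square: 0.03597/0.00833333 → 4, 0.03643/0.00416667 → 8; chars 48.

KP54fl48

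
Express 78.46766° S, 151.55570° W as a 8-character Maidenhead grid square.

BB41fm37

Add 180° to longitude and 90° to latitude: 28.44430, 11.53234.
Field: 28.44430/20 → 1 → B, 11.53234/10 → 1 → B; chars BB.
Square: 8.44430/2 → 4, 1.53234/1 → 1; chars 41.
Subsquare: 0.44430/0.0833333 → 5 → f, 0.53234/0.0416667 → 12 → m; chars fm.
Extended square: 0.02763/0.00833333 → 3, 0.03234/0.00416667 → 7; chars 37.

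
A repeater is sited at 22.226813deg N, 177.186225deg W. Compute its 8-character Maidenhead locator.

AL12jf74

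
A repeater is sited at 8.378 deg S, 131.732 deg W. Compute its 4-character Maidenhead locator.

CI41

Offset from 180°W / 90°S: lon 48.27°, lat 81.62°.
Field: lon ⌊48.27/20⌋ = 2 → C; lat ⌊81.62/10⌋ = 8 → I.
Square: lon ⌊8.27/2⌋ = 4; lat ⌊1.62/1⌋ = 1.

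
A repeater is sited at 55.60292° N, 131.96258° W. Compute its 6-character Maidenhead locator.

CO45ao

Add 180° to longitude and 90° to latitude: 48.0374, 145.6029.
Field: lon ⌊48.0374/20⌋ = 2 → C; lat ⌊145.6029/10⌋ = 14 → O.
Square: lon ⌊8.0374/2⌋ = 4; lat ⌊5.6029/1⌋ = 5.
Subsquare: lon ⌊0.0374/0.0833333⌋ = 0 → a; lat ⌊0.6029/0.0416667⌋ = 14 → o.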